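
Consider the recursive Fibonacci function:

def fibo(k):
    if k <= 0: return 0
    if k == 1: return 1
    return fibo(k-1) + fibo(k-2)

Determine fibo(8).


Computing fibo(8) bottom-up:
fibo(0) = 0
fibo(1) = 1
fibo(2) = fibo(1) + fibo(0) = 1 + 0 = 1
fibo(3) = fibo(2) + fibo(1) = 1 + 1 = 2
fibo(4) = fibo(3) + fibo(2) = 2 + 1 = 3
fibo(5) = fibo(4) + fibo(3) = 3 + 2 = 5
fibo(6) = fibo(5) + fibo(4) = 5 + 3 = 8
fibo(7) = fibo(6) + fibo(5) = 8 + 5 = 13
fibo(8) = fibo(7) + fibo(6) = 13 + 8 = 21

21


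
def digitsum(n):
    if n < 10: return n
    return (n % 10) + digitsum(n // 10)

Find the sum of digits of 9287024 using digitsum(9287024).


digitsum(9287024) = 4 + digitsum(928702)
digitsum(928702) = 2 + digitsum(92870)
digitsum(92870) = 0 + digitsum(9287)
digitsum(9287) = 7 + digitsum(928)
digitsum(928) = 8 + digitsum(92)
digitsum(92) = 2 + digitsum(9)
digitsum(9) = 9  (base case)
Total: 4 + 2 + 0 + 7 + 8 + 2 + 9 = 32

32


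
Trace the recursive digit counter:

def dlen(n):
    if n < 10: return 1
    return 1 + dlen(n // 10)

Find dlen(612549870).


dlen(612549870) = 1 + dlen(61254987)
dlen(61254987) = 1 + dlen(6125498)
dlen(6125498) = 1 + dlen(612549)
dlen(612549) = 1 + dlen(61254)
dlen(61254) = 1 + dlen(6125)
dlen(6125) = 1 + dlen(612)
dlen(612) = 1 + dlen(61)
dlen(61) = 1 + dlen(6)
dlen(6) = 1  (base case: 6 < 10)
Unwinding: 1 + 1 + 1 + 1 + 1 + 1 + 1 + 1 + 1 = 9

9


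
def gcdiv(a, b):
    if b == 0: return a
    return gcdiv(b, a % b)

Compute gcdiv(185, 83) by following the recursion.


gcdiv(185, 83) = gcdiv(83, 19)
gcdiv(83, 19) = gcdiv(19, 7)
gcdiv(19, 7) = gcdiv(7, 5)
gcdiv(7, 5) = gcdiv(5, 2)
gcdiv(5, 2) = gcdiv(2, 1)
gcdiv(2, 1) = gcdiv(1, 0)
gcdiv(1, 0) = 1  (base case)

1


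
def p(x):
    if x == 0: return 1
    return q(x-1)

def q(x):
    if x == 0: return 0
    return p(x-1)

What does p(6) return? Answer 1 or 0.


p(6) = q(5)
q(5) = p(4)
p(4) = q(3)
q(3) = p(2)
p(2) = q(1)
q(1) = p(0)
p(0) = 1  (base case)
Result: 1

1


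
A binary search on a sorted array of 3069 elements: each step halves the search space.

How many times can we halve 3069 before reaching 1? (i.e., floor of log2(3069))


3069 / 2 = 1534
1534 / 2 = 767
767 / 2 = 383
383 / 2 = 191
191 / 2 = 95
95 / 2 = 47
47 / 2 = 23
23 / 2 = 11
11 / 2 = 5
5 / 2 = 2
2 / 2 = 1
Reached 1 after 11 halvings

11


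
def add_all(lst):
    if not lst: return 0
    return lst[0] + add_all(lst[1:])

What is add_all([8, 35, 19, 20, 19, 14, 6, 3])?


add_all([8, 35, 19, 20, 19, 14, 6, 3]) = 8 + add_all([35, 19, 20, 19, 14, 6, 3])
add_all([35, 19, 20, 19, 14, 6, 3]) = 35 + add_all([19, 20, 19, 14, 6, 3])
add_all([19, 20, 19, 14, 6, 3]) = 19 + add_all([20, 19, 14, 6, 3])
add_all([20, 19, 14, 6, 3]) = 20 + add_all([19, 14, 6, 3])
add_all([19, 14, 6, 3]) = 19 + add_all([14, 6, 3])
add_all([14, 6, 3]) = 14 + add_all([6, 3])
add_all([6, 3]) = 6 + add_all([3])
add_all([3]) = 3 + add_all([])
add_all([]) = 0  (base case)
Total: 8 + 35 + 19 + 20 + 19 + 14 + 6 + 3 + 0 = 124

124


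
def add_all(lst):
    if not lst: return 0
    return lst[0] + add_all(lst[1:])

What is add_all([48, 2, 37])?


add_all([48, 2, 37]) = 48 + add_all([2, 37])
add_all([2, 37]) = 2 + add_all([37])
add_all([37]) = 37 + add_all([])
add_all([]) = 0  (base case)
Total: 48 + 2 + 37 + 0 = 87

87


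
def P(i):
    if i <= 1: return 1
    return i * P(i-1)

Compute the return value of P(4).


P(4)
= 4 * P(3)
= 4 * 3 * P(2)
= 4 * 3 * 2 * P(1)
= 4 * 3 * 2 * 1
= 24

24


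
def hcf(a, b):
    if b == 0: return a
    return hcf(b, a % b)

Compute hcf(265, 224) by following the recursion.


hcf(265, 224) = hcf(224, 41)
hcf(224, 41) = hcf(41, 19)
hcf(41, 19) = hcf(19, 3)
hcf(19, 3) = hcf(3, 1)
hcf(3, 1) = hcf(1, 0)
hcf(1, 0) = 1  (base case)

1


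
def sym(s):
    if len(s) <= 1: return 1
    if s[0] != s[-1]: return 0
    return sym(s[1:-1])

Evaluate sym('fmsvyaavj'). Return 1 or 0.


sym('fmsvyaavj'): s[0]='f' != s[-1]='j' -> return 0
Result: 0 (not a palindrome)

0


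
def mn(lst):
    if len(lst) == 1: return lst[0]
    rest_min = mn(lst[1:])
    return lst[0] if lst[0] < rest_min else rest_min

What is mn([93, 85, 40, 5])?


mn([93, 85, 40, 5]): compare 93 with mn([85, 40, 5])
mn([85, 40, 5]): compare 85 with mn([40, 5])
mn([40, 5]): compare 40 with mn([5])
mn([5]) = 5  (base case)
Compare 40 with 5 -> 5
Compare 85 with 5 -> 5
Compare 93 with 5 -> 5

5


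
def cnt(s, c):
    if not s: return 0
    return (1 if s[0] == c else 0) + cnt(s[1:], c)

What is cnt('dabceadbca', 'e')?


s[0]='d' != 'e' -> 0
s[0]='a' != 'e' -> 0
s[0]='b' != 'e' -> 0
s[0]='c' != 'e' -> 0
s[0]='e' == 'e' -> 1
s[0]='a' != 'e' -> 0
s[0]='d' != 'e' -> 0
s[0]='b' != 'e' -> 0
s[0]='c' != 'e' -> 0
s[0]='a' != 'e' -> 0
Sum: 0 + 0 + 0 + 0 + 1 + 0 + 0 + 0 + 0 + 0 = 1

1


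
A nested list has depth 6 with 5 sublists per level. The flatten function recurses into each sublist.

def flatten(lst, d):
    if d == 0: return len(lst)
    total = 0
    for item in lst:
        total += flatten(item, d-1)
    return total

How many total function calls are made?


At depth 0 (root): 1 call
At depth 1: each of 1 parents calls flatten on 5 children = 5 calls
At depth 2: each of 5 parents calls flatten on 5 children = 25 calls
At depth 3: each of 25 parents calls flatten on 5 children = 125 calls
At depth 4: each of 125 parents calls flatten on 5 children = 625 calls
At depth 5: each of 625 parents calls flatten on 5 children = 3125 calls
At depth 6: each of 3125 parents calls flatten on 5 children = 15625 calls
Total: 1 + 5 + 25 + 125 + 625 + 3125 + 15625 = 19531

19531


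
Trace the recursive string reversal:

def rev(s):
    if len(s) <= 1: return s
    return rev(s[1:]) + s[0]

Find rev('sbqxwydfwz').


rev('sbqxwydfwz') = rev('bqxwydfwz') + 's'
rev('bqxwydfwz') = rev('qxwydfwz') + 'b'
rev('qxwydfwz') = rev('xwydfwz') + 'q'
rev('xwydfwz') = rev('wydfwz') + 'x'
rev('wydfwz') = rev('ydfwz') + 'w'
rev('ydfwz') = rev('dfwz') + 'y'
rev('dfwz') = rev('fwz') + 'd'
rev('fwz') = rev('wz') + 'f'
rev('wz') = rev('z') + 'w'
rev('z') = 'z'  (base case)
Concatenating: 'z' + 'w' + 'f' + 'd' + 'y' + 'w' + 'x' + 'q' + 'b' + 's' = 'zwfdywxqbs'

zwfdywxqbs


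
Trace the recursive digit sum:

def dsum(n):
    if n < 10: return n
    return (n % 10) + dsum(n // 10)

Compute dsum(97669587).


dsum(97669587) = 7 + dsum(9766958)
dsum(9766958) = 8 + dsum(976695)
dsum(976695) = 5 + dsum(97669)
dsum(97669) = 9 + dsum(9766)
dsum(9766) = 6 + dsum(976)
dsum(976) = 6 + dsum(97)
dsum(97) = 7 + dsum(9)
dsum(9) = 9  (base case)
Total: 7 + 8 + 5 + 9 + 6 + 6 + 7 + 9 = 57

57


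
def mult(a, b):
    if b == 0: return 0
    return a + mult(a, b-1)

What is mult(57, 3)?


mult(57, 3) = 57 + mult(57, 2)
mult(57, 2) = 57 + mult(57, 1)
mult(57, 1) = 57 + mult(57, 0)
mult(57, 0) = 0  (base case)
Total: 57 + 57 + 57 + 0 = 171

171


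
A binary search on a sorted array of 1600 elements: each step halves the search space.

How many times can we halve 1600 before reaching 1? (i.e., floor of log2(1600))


1600 / 2 = 800
800 / 2 = 400
400 / 2 = 200
200 / 2 = 100
100 / 2 = 50
50 / 2 = 25
25 / 2 = 12
12 / 2 = 6
6 / 2 = 3
3 / 2 = 1
Reached 1 after 10 halvings

10


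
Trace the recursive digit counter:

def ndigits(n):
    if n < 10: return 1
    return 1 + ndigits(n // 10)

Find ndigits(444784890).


ndigits(444784890) = 1 + ndigits(44478489)
ndigits(44478489) = 1 + ndigits(4447848)
ndigits(4447848) = 1 + ndigits(444784)
ndigits(444784) = 1 + ndigits(44478)
ndigits(44478) = 1 + ndigits(4447)
ndigits(4447) = 1 + ndigits(444)
ndigits(444) = 1 + ndigits(44)
ndigits(44) = 1 + ndigits(4)
ndigits(4) = 1  (base case: 4 < 10)
Unwinding: 1 + 1 + 1 + 1 + 1 + 1 + 1 + 1 + 1 = 9

9


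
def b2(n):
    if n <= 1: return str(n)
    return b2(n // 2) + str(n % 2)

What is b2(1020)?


b2(1020) = b2(510) + '0'
b2(510) = b2(255) + '0'
b2(255) = b2(127) + '1'
b2(127) = b2(63) + '1'
b2(63) = b2(31) + '1'
b2(31) = b2(15) + '1'
b2(15) = b2(7) + '1'
b2(7) = b2(3) + '1'
b2(3) = b2(1) + '1'
b2(1) = '1'  (base case)
Concatenating: '1' + '1' + '1' + '1' + '1' + '1' + '1' + '1' + '0' + '0' = '1111111100'

1111111100


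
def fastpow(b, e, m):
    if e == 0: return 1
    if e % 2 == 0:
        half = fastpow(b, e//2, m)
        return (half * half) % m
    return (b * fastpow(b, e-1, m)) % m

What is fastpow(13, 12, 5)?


fastpow(13, 12, 5): e is even, compute fastpow(13, 6, 5)
  fastpow(13, 6, 5): e is even, compute fastpow(13, 3, 5)
    fastpow(13, 3, 5): e is odd, compute fastpow(13, 2, 5)
      fastpow(13, 2, 5): e is even, compute fastpow(13, 1, 5)
        fastpow(13, 1, 5): e is odd, compute fastpow(13, 0, 5)
          fastpow(13, 0, 5) = 1
        (13 * 1) % 5 = 3
      half=3, (3*3) % 5 = 4
    (13 * 4) % 5 = 2
  half=2, (2*2) % 5 = 4
half=4, (4*4) % 5 = 1

1


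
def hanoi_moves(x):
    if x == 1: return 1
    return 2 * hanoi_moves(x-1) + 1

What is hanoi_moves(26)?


hanoi_moves(26) = 2 * hanoi_moves(25) + 1
hanoi_moves(25) = 2 * hanoi_moves(24) + 1
hanoi_moves(24) = 2 * hanoi_moves(23) + 1
hanoi_moves(23) = 2 * hanoi_moves(22) + 1
hanoi_moves(22) = 2 * hanoi_moves(21) + 1
hanoi_moves(21) = 2 * hanoi_moves(20) + 1
hanoi_moves(20) = 2 * hanoi_moves(19) + 1
hanoi_moves(19) = 2 * hanoi_moves(18) + 1
hanoi_moves(18) = 2 * hanoi_moves(17) + 1
hanoi_moves(17) = 2 * hanoi_moves(16) + 1
hanoi_moves(16) = 2 * hanoi_moves(15) + 1
hanoi_moves(15) = 2 * hanoi_moves(14) + 1
hanoi_moves(14) = 2 * hanoi_moves(13) + 1
hanoi_moves(13) = 2 * hanoi_moves(12) + 1
hanoi_moves(12) = 2 * hanoi_moves(11) + 1
hanoi_moves(11) = 2 * hanoi_moves(10) + 1
hanoi_moves(10) = 2 * hanoi_moves(9) + 1
hanoi_moves(9) = 2 * hanoi_moves(8) + 1
hanoi_moves(8) = 2 * hanoi_moves(7) + 1
hanoi_moves(7) = 2 * hanoi_moves(6) + 1
hanoi_moves(6) = 2 * hanoi_moves(5) + 1
hanoi_moves(5) = 2 * hanoi_moves(4) + 1
hanoi_moves(4) = 2 * hanoi_moves(3) + 1
hanoi_moves(3) = 2 * hanoi_moves(2) + 1
hanoi_moves(2) = 2 * hanoi_moves(1) + 1
hanoi_moves(1) = 1  (base case)
hanoi_moves(2) = 2 * 1 + 1 = 3
hanoi_moves(3) = 2 * 3 + 1 = 7
hanoi_moves(4) = 2 * 7 + 1 = 15
hanoi_moves(5) = 2 * 15 + 1 = 31
hanoi_moves(6) = 2 * 31 + 1 = 63
hanoi_moves(7) = 2 * 63 + 1 = 127
hanoi_moves(8) = 2 * 127 + 1 = 255
hanoi_moves(9) = 2 * 255 + 1 = 511
hanoi_moves(10) = 2 * 511 + 1 = 1023
hanoi_moves(11) = 2 * 1023 + 1 = 2047
hanoi_moves(12) = 2 * 2047 + 1 = 4095
hanoi_moves(13) = 2 * 4095 + 1 = 8191
hanoi_moves(14) = 2 * 8191 + 1 = 16383
hanoi_moves(15) = 2 * 16383 + 1 = 32767
hanoi_moves(16) = 2 * 32767 + 1 = 65535
hanoi_moves(17) = 2 * 65535 + 1 = 131071
hanoi_moves(18) = 2 * 131071 + 1 = 262143
hanoi_moves(19) = 2 * 262143 + 1 = 524287
hanoi_moves(20) = 2 * 524287 + 1 = 1048575
hanoi_moves(21) = 2 * 1048575 + 1 = 2097151
hanoi_moves(22) = 2 * 2097151 + 1 = 4194303
hanoi_moves(23) = 2 * 4194303 + 1 = 8388607
hanoi_moves(24) = 2 * 8388607 + 1 = 16777215
hanoi_moves(25) = 2 * 16777215 + 1 = 33554431
hanoi_moves(26) = 2 * 33554431 + 1 = 67108863

67108863


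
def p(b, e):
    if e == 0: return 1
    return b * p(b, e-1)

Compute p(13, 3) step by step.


p(13, 3)
= 13 * p(13, 2)
= 13 * 13 * p(13, 1)
= 13 * 13 * 13 * p(13, 0)
= 13 * 13 * 13 * 1
= 2197

2197


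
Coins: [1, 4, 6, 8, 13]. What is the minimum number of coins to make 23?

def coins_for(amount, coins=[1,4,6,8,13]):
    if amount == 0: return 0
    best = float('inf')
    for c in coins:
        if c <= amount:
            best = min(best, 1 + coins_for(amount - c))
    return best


Building up with DP:
coins_for(0) = 0
coins_for(1) = min(1+coins_for(0)=1+0=1) = 1
coins_for(2) = min(1+coins_for(1)=1+1=2) = 2
coins_for(3) = min(1+coins_for(2)=1+2=3) = 3
coins_for(4) = min(1+coins_for(3)=1+3=4, 1+coins_for(0)=1+0=1) = 1
coins_for(5) = min(1+coins_for(4)=1+1=2, 1+coins_for(1)=1+1=2) = 2
coins_for(6) = min(1+coins_for(5)=1+2=3, 1+coins_for(2)=1+2=3, 1+coins_for(0)=1+0=1) = 1
coins_for(7) = min(1+coins_for(6)=1+1=2, 1+coins_for(3)=1+3=4, 1+coins_for(1)=1+1=2) = 2
coins_for(8) = min(1+coins_for(7)=1+2=3, 1+coins_for(4)=1+1=2, 1+coins_for(2)=1+2=3, 1+coins_for(0)=1+0=1) = 1
coins_for(9) = min(1+coins_for(8)=1+1=2, 1+coins_for(5)=1+2=3, 1+coins_for(3)=1+3=4, 1+coins_for(1)=1+1=2) = 2
coins_for(10) = min(1+coins_for(9)=1+2=3, 1+coins_for(6)=1+1=2, 1+coins_for(4)=1+1=2, 1+coins_for(2)=1+2=3) = 2
coins_for(11) = min(1+coins_for(10)=1+2=3, 1+coins_for(7)=1+2=3, 1+coins_for(5)=1+2=3, 1+coins_for(3)=1+3=4) = 3
coins_for(12) = min(1+coins_for(11)=1+3=4, 1+coins_for(8)=1+1=2, 1+coins_for(6)=1+1=2, 1+coins_for(4)=1+1=2) = 2
coins_for(13) = min(1+coins_for(12)=1+2=3, 1+coins_for(9)=1+2=3, 1+coins_for(7)=1+2=3, 1+coins_for(5)=1+2=3, 1+coins_for(0)=1+0=1) = 1
coins_for(14) = min(1+coins_for(13)=1+1=2, 1+coins_for(10)=1+2=3, 1+coins_for(8)=1+1=2, 1+coins_for(6)=1+1=2, 1+coins_for(1)=1+1=2) = 2
coins_for(15) = min(1+coins_for(14)=1+2=3, 1+coins_for(11)=1+3=4, 1+coins_for(9)=1+2=3, 1+coins_for(7)=1+2=3, 1+coins_for(2)=1+2=3) = 3
coins_for(16) = min(1+coins_for(15)=1+3=4, 1+coins_for(12)=1+2=3, 1+coins_for(10)=1+2=3, 1+coins_for(8)=1+1=2, 1+coins_for(3)=1+3=4) = 2
coins_for(17) = min(1+coins_for(16)=1+2=3, 1+coins_for(13)=1+1=2, 1+coins_for(11)=1+3=4, 1+coins_for(9)=1+2=3, 1+coins_for(4)=1+1=2) = 2
coins_for(18) = min(1+coins_for(17)=1+2=3, 1+coins_for(14)=1+2=3, 1+coins_for(12)=1+2=3, 1+coins_for(10)=1+2=3, 1+coins_for(5)=1+2=3) = 3
coins_for(19) = min(1+coins_for(18)=1+3=4, 1+coins_for(15)=1+3=4, 1+coins_for(13)=1+1=2, 1+coins_for(11)=1+3=4, 1+coins_for(6)=1+1=2) = 2
coins_for(20) = min(1+coins_for(19)=1+2=3, 1+coins_for(16)=1+2=3, 1+coins_for(14)=1+2=3, 1+coins_for(12)=1+2=3, 1+coins_for(7)=1+2=3) = 3
coins_for(21) = min(1+coins_for(20)=1+3=4, 1+coins_for(17)=1+2=3, 1+coins_for(15)=1+3=4, 1+coins_for(13)=1+1=2, 1+coins_for(8)=1+1=2) = 2
coins_for(22) = min(1+coins_for(21)=1+2=3, 1+coins_for(18)=1+3=4, 1+coins_for(16)=1+2=3, 1+coins_for(14)=1+2=3, 1+coins_for(9)=1+2=3) = 3
coins_for(23) = min(1+coins_for(22)=1+3=4, 1+coins_for(19)=1+2=3, 1+coins_for(17)=1+2=3, 1+coins_for(15)=1+3=4, 1+coins_for(10)=1+2=3) = 3

3


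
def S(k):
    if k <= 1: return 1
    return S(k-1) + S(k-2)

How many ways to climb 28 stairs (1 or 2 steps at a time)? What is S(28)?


Building up from base cases:
S(0) = 1
S(1) = 1
S(2) = S(1) + S(0) = 1 + 1 = 2
S(3) = S(2) + S(1) = 2 + 1 = 3
S(4) = S(3) + S(2) = 3 + 2 = 5
S(5) = S(4) + S(3) = 5 + 3 = 8
S(6) = S(5) + S(4) = 8 + 5 = 13
S(7) = S(6) + S(5) = 13 + 8 = 21
S(8) = S(7) + S(6) = 21 + 13 = 34
S(9) = S(8) + S(7) = 34 + 21 = 55
S(10) = S(9) + S(8) = 55 + 34 = 89
S(11) = S(10) + S(9) = 89 + 55 = 144
S(12) = S(11) + S(10) = 144 + 89 = 233
S(13) = S(12) + S(11) = 233 + 144 = 377
S(14) = S(13) + S(12) = 377 + 233 = 610
S(15) = S(14) + S(13) = 610 + 377 = 987
S(16) = S(15) + S(14) = 987 + 610 = 1597
S(17) = S(16) + S(15) = 1597 + 987 = 2584
S(18) = S(17) + S(16) = 2584 + 1597 = 4181
S(19) = S(18) + S(17) = 4181 + 2584 = 6765
S(20) = S(19) + S(18) = 6765 + 4181 = 10946
S(21) = S(20) + S(19) = 10946 + 6765 = 17711
S(22) = S(21) + S(20) = 17711 + 10946 = 28657
S(23) = S(22) + S(21) = 28657 + 17711 = 46368
S(24) = S(23) + S(22) = 46368 + 28657 = 75025
S(25) = S(24) + S(23) = 75025 + 46368 = 121393
S(26) = S(25) + S(24) = 121393 + 75025 = 196418
S(27) = S(26) + S(25) = 196418 + 121393 = 317811
S(28) = S(27) + S(26) = 317811 + 196418 = 514229

514229


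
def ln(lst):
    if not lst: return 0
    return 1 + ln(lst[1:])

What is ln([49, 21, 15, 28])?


ln([49, 21, 15, 28]) = 1 + ln([21, 15, 28])
ln([21, 15, 28]) = 1 + ln([15, 28])
ln([15, 28]) = 1 + ln([28])
ln([28]) = 1 + ln([])
ln([]) = 0  (base case)
Unwinding: 1 + 1 + 1 + 1 + 0 = 4

4


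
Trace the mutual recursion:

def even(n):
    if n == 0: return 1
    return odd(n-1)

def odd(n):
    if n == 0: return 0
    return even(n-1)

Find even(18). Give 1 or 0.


even(18) = odd(17)
odd(17) = even(16)
even(16) = odd(15)
odd(15) = even(14)
even(14) = odd(13)
odd(13) = even(12)
even(12) = odd(11)
odd(11) = even(10)
even(10) = odd(9)
odd(9) = even(8)
even(8) = odd(7)
odd(7) = even(6)
even(6) = odd(5)
odd(5) = even(4)
even(4) = odd(3)
odd(3) = even(2)
even(2) = odd(1)
odd(1) = even(0)
even(0) = 1  (base case)
Result: 1

1


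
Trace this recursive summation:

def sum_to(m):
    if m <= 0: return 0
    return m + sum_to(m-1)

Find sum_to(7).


sum_to(7)
= 7 + 6 + 5 + 4 + 3 + 2 + 1 + sum_to(0)
= 7 + 6 + 5 + 4 + 3 + 2 + 1 + 0
= 28

28


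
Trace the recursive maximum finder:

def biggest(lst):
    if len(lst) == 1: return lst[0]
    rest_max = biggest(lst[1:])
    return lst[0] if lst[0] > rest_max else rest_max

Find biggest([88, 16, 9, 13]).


biggest([88, 16, 9, 13]): compare 88 with biggest([16, 9, 13])
biggest([16, 9, 13]): compare 16 with biggest([9, 13])
biggest([9, 13]): compare 9 with biggest([13])
biggest([13]) = 13  (base case)
Compare 9 with 13 -> 13
Compare 16 with 13 -> 16
Compare 88 with 16 -> 88

88


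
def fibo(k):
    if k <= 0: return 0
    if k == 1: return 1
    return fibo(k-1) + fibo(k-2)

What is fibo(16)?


Computing fibo(16) bottom-up:
fibo(0) = 0
fibo(1) = 1
fibo(2) = fibo(1) + fibo(0) = 1 + 0 = 1
fibo(3) = fibo(2) + fibo(1) = 1 + 1 = 2
fibo(4) = fibo(3) + fibo(2) = 2 + 1 = 3
fibo(5) = fibo(4) + fibo(3) = 3 + 2 = 5
fibo(6) = fibo(5) + fibo(4) = 5 + 3 = 8
fibo(7) = fibo(6) + fibo(5) = 8 + 5 = 13
fibo(8) = fibo(7) + fibo(6) = 13 + 8 = 21
fibo(9) = fibo(8) + fibo(7) = 21 + 13 = 34
fibo(10) = fibo(9) + fibo(8) = 34 + 21 = 55
fibo(11) = fibo(10) + fibo(9) = 55 + 34 = 89
fibo(12) = fibo(11) + fibo(10) = 89 + 55 = 144
fibo(13) = fibo(12) + fibo(11) = 144 + 89 = 233
fibo(14) = fibo(13) + fibo(12) = 233 + 144 = 377
fibo(15) = fibo(14) + fibo(13) = 377 + 233 = 610
fibo(16) = fibo(15) + fibo(14) = 610 + 377 = 987

987


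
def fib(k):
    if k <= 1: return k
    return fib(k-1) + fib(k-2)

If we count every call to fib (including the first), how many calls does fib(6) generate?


Let C(n) = total calls for fib(n)
C(0) = 1, C(1) = 1
C(2) = 1 + C(1) + C(0) = 1 + 1 + 1 = 3
C(3) = 1 + C(2) + C(1) = 1 + 3 + 1 = 5
C(4) = 1 + C(3) + C(2) = 1 + 5 + 3 = 9
C(5) = 1 + C(4) + C(3) = 1 + 9 + 5 = 15
C(6) = 1 + C(5) + C(4) = 1 + 15 + 9 = 25

25


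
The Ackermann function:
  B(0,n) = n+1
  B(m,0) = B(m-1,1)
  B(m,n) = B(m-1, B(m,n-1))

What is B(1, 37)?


B(1, 37) = B(0, B(1, 36))
  B(1, 36) = B(0, B(1, 35))
    B(1, 35) = B(0, B(1, 34))
      B(1, 34) = B(0, B(1, 33))
        B(1, 33) = B(0, B(1, 32))
          B(1, 32) = B(0, B(1, 31))
          B(1, 31) = B(0, B(1, 30))
          B(1, 30) = B(0, B(1, 29))
          B(1, 29) = B(0, B(1, 28))
          B(1, 28) = B(0, B(1, 27))
          B(1, 27) = B(0, B(1, 26))
          B(1, 26) = B(0, B(1, 25))
          B(1, 25) = B(0, B(1, 24))
          B(1, 24) = B(0, B(1, 23))
          B(1, 23) = B(0, B(1, 22))
          B(1, 22) = B(0, B(1, 21))
          B(1, 21) = B(0, B(1, 20))
          B(1, 20) = B(0, B(1, 19))
          B(1, 19) = B(0, B(1, 18))
          B(1, 18) = B(0, B(1, 17))
          B(1, 17) = B(0, B(1, 16))
          B(1, 16) = B(0, B(1, 15))
          B(1, 15) = B(0, B(1, 14))
          B(1, 14) = B(0, B(1, 13))
          B(1, 13) = B(0, B(1, 12))
... (trace truncated)
Result: B(1, 37) = 39

39


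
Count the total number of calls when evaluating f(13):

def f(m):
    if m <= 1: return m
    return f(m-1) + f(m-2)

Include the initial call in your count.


Let C(n) = total calls for f(n)
C(0) = 1, C(1) = 1
C(2) = 1 + C(1) + C(0) = 1 + 1 + 1 = 3
C(3) = 1 + C(2) + C(1) = 1 + 3 + 1 = 5
C(4) = 1 + C(3) + C(2) = 1 + 5 + 3 = 9
C(5) = 1 + C(4) + C(3) = 1 + 9 + 5 = 15
C(6) = 1 + C(5) + C(4) = 1 + 15 + 9 = 25
C(7) = 1 + C(6) + C(5) = 1 + 25 + 15 = 41
C(8) = 1 + C(7) + C(6) = 1 + 41 + 25 = 67
C(9) = 1 + C(8) + C(7) = 1 + 67 + 41 = 109
C(10) = 1 + C(9) + C(8) = 1 + 109 + 67 = 177
C(11) = 1 + C(10) + C(9) = 1 + 177 + 109 = 287
C(12) = 1 + C(11) + C(10) = 1 + 287 + 177 = 465
C(13) = 1 + C(12) + C(11) = 1 + 465 + 287 = 753

753


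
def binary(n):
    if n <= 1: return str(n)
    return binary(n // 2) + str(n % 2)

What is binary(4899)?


binary(4899) = binary(2449) + '1'
binary(2449) = binary(1224) + '1'
binary(1224) = binary(612) + '0'
binary(612) = binary(306) + '0'
binary(306) = binary(153) + '0'
binary(153) = binary(76) + '1'
binary(76) = binary(38) + '0'
binary(38) = binary(19) + '0'
binary(19) = binary(9) + '1'
binary(9) = binary(4) + '1'
binary(4) = binary(2) + '0'
binary(2) = binary(1) + '0'
binary(1) = '1'  (base case)
Concatenating: '1' + '0' + '0' + '1' + '1' + '0' + '0' + '1' + '0' + '0' + '0' + '1' + '1' = '1001100100011'

1001100100011


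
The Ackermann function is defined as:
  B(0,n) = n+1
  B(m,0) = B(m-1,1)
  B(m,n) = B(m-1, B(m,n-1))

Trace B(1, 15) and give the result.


B(1, 15) = B(0, B(1, 14))
  B(1, 14) = B(0, B(1, 13))
    B(1, 13) = B(0, B(1, 12))
      B(1, 12) = B(0, B(1, 11))
        B(1, 11) = B(0, B(1, 10))
          B(1, 10) = B(0, B(1, 9))
          B(1, 9) = B(0, B(1, 8))
          B(1, 8) = B(0, B(1, 7))
          B(1, 7) = B(0, B(1, 6))
          B(1, 6) = B(0, B(1, 5))
          B(1, 5) = B(0, B(1, 4))
          B(1, 4) = B(0, B(1, 3))
          B(1, 3) = B(0, B(1, 2))
          B(1, 2) = B(0, B(1, 1))
          B(1, 1) = B(0, B(1, 0))
          B(1, 0) = B(0, 1)
          B(0, 1) = 2
            = B(0, 2)
          B(0, 2) = 3
            = B(0, 3)
          B(0, 3) = 4
            = B(0, 4)
          B(0, 4) = 5
            = B(0, 5)
          B(0, 5) = 6
... (trace truncated)
Result: B(1, 15) = 17

17


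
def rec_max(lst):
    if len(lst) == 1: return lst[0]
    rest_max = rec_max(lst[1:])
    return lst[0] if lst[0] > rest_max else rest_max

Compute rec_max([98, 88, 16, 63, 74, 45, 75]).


rec_max([98, 88, 16, 63, 74, 45, 75]): compare 98 with rec_max([88, 16, 63, 74, 45, 75])
rec_max([88, 16, 63, 74, 45, 75]): compare 88 with rec_max([16, 63, 74, 45, 75])
rec_max([16, 63, 74, 45, 75]): compare 16 with rec_max([63, 74, 45, 75])
rec_max([63, 74, 45, 75]): compare 63 with rec_max([74, 45, 75])
rec_max([74, 45, 75]): compare 74 with rec_max([45, 75])
rec_max([45, 75]): compare 45 with rec_max([75])
rec_max([75]) = 75  (base case)
Compare 45 with 75 -> 75
Compare 74 with 75 -> 75
Compare 63 with 75 -> 75
Compare 16 with 75 -> 75
Compare 88 with 75 -> 88
Compare 98 with 88 -> 98

98


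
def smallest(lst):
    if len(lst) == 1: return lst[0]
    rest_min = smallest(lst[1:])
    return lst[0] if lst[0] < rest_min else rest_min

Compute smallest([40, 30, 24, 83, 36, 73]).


smallest([40, 30, 24, 83, 36, 73]): compare 40 with smallest([30, 24, 83, 36, 73])
smallest([30, 24, 83, 36, 73]): compare 30 with smallest([24, 83, 36, 73])
smallest([24, 83, 36, 73]): compare 24 with smallest([83, 36, 73])
smallest([83, 36, 73]): compare 83 with smallest([36, 73])
smallest([36, 73]): compare 36 with smallest([73])
smallest([73]) = 73  (base case)
Compare 36 with 73 -> 36
Compare 83 with 36 -> 36
Compare 24 with 36 -> 24
Compare 30 with 24 -> 24
Compare 40 with 24 -> 24

24


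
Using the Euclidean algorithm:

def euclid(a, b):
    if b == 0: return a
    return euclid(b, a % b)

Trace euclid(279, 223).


euclid(279, 223) = euclid(223, 56)
euclid(223, 56) = euclid(56, 55)
euclid(56, 55) = euclid(55, 1)
euclid(55, 1) = euclid(1, 0)
euclid(1, 0) = 1  (base case)

1


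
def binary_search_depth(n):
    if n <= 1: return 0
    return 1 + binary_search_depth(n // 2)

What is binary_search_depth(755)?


755 / 2 = 377
377 / 2 = 188
188 / 2 = 94
94 / 2 = 47
47 / 2 = 23
23 / 2 = 11
11 / 2 = 5
5 / 2 = 2
2 / 2 = 1
Reached 1 after 9 halvings

9


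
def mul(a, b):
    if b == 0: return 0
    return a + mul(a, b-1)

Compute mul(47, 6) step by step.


mul(47, 6) = 47 + mul(47, 5)
mul(47, 5) = 47 + mul(47, 4)
mul(47, 4) = 47 + mul(47, 3)
mul(47, 3) = 47 + mul(47, 2)
mul(47, 2) = 47 + mul(47, 1)
mul(47, 1) = 47 + mul(47, 0)
mul(47, 0) = 0  (base case)
Total: 47 + 47 + 47 + 47 + 47 + 47 + 0 = 282

282


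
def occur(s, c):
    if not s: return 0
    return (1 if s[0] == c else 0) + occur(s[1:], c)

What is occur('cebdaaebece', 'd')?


s[0]='c' != 'd' -> 0
s[0]='e' != 'd' -> 0
s[0]='b' != 'd' -> 0
s[0]='d' == 'd' -> 1
s[0]='a' != 'd' -> 0
s[0]='a' != 'd' -> 0
s[0]='e' != 'd' -> 0
s[0]='b' != 'd' -> 0
s[0]='e' != 'd' -> 0
s[0]='c' != 'd' -> 0
s[0]='e' != 'd' -> 0
Sum: 0 + 0 + 0 + 1 + 0 + 0 + 0 + 0 + 0 + 0 + 0 = 1

1


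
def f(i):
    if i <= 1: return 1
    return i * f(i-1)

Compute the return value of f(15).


f(15)
= 15 * f(14)
= 15 * 14 * f(13)
= 15 * 14 * 13 * f(12)
= 15 * 14 * 13 * 12 * f(11)
= 15 * 14 * 13 * 12 * 11 * f(10)
= 15 * 14 * 13 * 12 * 11 * 10 * f(9)
= 15 * 14 * 13 * 12 * 11 * 10 * 9 * f(8)
= 15 * 14 * 13 * 12 * 11 * 10 * 9 * 8 * f(7)
= 15 * 14 * 13 * 12 * 11 * 10 * 9 * 8 * 7 * f(6)
= 15 * 14 * 13 * 12 * 11 * 10 * 9 * 8 * 7 * 6 * f(5)
= 15 * 14 * 13 * 12 * 11 * 10 * 9 * 8 * 7 * 6 * 5 * f(4)
= 15 * 14 * 13 * 12 * 11 * 10 * 9 * 8 * 7 * 6 * 5 * 4 * f(3)
= 15 * 14 * 13 * 12 * 11 * 10 * 9 * 8 * 7 * 6 * 5 * 4 * 3 * f(2)
= 15 * 14 * 13 * 12 * 11 * 10 * 9 * 8 * 7 * 6 * 5 * 4 * 3 * 2 * f(1)
= 15 * 14 * 13 * 12 * 11 * 10 * 9 * 8 * 7 * 6 * 5 * 4 * 3 * 2 * 1
= 1307674368000

1307674368000


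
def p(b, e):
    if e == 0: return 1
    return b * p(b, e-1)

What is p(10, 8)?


p(10, 8)
= 10 * p(10, 7)
= 10 * 10 * p(10, 6)
= 10 * 10 * 10 * p(10, 5)
= 10 * 10 * 10 * 10 * p(10, 4)
= 10 * 10 * 10 * 10 * 10 * p(10, 3)
= 10 * 10 * 10 * 10 * 10 * 10 * p(10, 2)
= 10 * 10 * 10 * 10 * 10 * 10 * 10 * p(10, 1)
= 10 * 10 * 10 * 10 * 10 * 10 * 10 * 10 * p(10, 0)
= 10 * 10 * 10 * 10 * 10 * 10 * 10 * 10 * 1
= 100000000

100000000


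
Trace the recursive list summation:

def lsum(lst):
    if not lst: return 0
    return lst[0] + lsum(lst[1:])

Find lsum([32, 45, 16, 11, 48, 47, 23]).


lsum([32, 45, 16, 11, 48, 47, 23]) = 32 + lsum([45, 16, 11, 48, 47, 23])
lsum([45, 16, 11, 48, 47, 23]) = 45 + lsum([16, 11, 48, 47, 23])
lsum([16, 11, 48, 47, 23]) = 16 + lsum([11, 48, 47, 23])
lsum([11, 48, 47, 23]) = 11 + lsum([48, 47, 23])
lsum([48, 47, 23]) = 48 + lsum([47, 23])
lsum([47, 23]) = 47 + lsum([23])
lsum([23]) = 23 + lsum([])
lsum([]) = 0  (base case)
Total: 32 + 45 + 16 + 11 + 48 + 47 + 23 + 0 = 222

222


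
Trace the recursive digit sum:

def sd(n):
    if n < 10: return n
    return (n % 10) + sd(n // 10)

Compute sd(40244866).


sd(40244866) = 6 + sd(4024486)
sd(4024486) = 6 + sd(402448)
sd(402448) = 8 + sd(40244)
sd(40244) = 4 + sd(4024)
sd(4024) = 4 + sd(402)
sd(402) = 2 + sd(40)
sd(40) = 0 + sd(4)
sd(4) = 4  (base case)
Total: 6 + 6 + 8 + 4 + 4 + 2 + 0 + 4 = 34

34


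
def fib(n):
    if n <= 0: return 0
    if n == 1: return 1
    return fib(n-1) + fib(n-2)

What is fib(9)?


Computing fib(9) bottom-up:
fib(0) = 0
fib(1) = 1
fib(2) = fib(1) + fib(0) = 1 + 0 = 1
fib(3) = fib(2) + fib(1) = 1 + 1 = 2
fib(4) = fib(3) + fib(2) = 2 + 1 = 3
fib(5) = fib(4) + fib(3) = 3 + 2 = 5
fib(6) = fib(5) + fib(4) = 5 + 3 = 8
fib(7) = fib(6) + fib(5) = 8 + 5 = 13
fib(8) = fib(7) + fib(6) = 13 + 8 = 21
fib(9) = fib(8) + fib(7) = 21 + 13 = 34

34


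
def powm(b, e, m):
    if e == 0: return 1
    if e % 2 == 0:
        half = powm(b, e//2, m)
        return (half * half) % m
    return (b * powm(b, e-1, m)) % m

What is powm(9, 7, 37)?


powm(9, 7, 37): e is odd, compute powm(9, 6, 37)
  powm(9, 6, 37): e is even, compute powm(9, 3, 37)
    powm(9, 3, 37): e is odd, compute powm(9, 2, 37)
      powm(9, 2, 37): e is even, compute powm(9, 1, 37)
        powm(9, 1, 37): e is odd, compute powm(9, 0, 37)
          powm(9, 0, 37) = 1
        (9 * 1) % 37 = 9
      half=9, (9*9) % 37 = 7
    (9 * 7) % 37 = 26
  half=26, (26*26) % 37 = 10
(9 * 10) % 37 = 16

16


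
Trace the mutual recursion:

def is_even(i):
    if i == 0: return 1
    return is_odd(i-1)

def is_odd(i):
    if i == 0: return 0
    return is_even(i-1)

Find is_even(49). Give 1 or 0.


is_even(49) = is_odd(48)
is_odd(48) = is_even(47)
is_even(47) = is_odd(46)
is_odd(46) = is_even(45)
is_even(45) = is_odd(44)
is_odd(44) = is_even(43)
is_even(43) = is_odd(42)
is_odd(42) = is_even(41)
is_even(41) = is_odd(40)
is_odd(40) = is_even(39)
is_even(39) = is_odd(38)
is_odd(38) = is_even(37)
is_even(37) = is_odd(36)
is_odd(36) = is_even(35)
is_even(35) = is_odd(34)
is_odd(34) = is_even(33)
is_even(33) = is_odd(32)
is_odd(32) = is_even(31)
is_even(31) = is_odd(30)
is_odd(30) = is_even(29)
is_even(29) = is_odd(28)
is_odd(28) = is_even(27)
is_even(27) = is_odd(26)
is_odd(26) = is_even(25)
is_even(25) = is_odd(24)
is_odd(24) = is_even(23)
is_even(23) = is_odd(22)
is_odd(22) = is_even(21)
is_even(21) = is_odd(20)
is_odd(20) = is_even(19)
is_even(19) = is_odd(18)
is_odd(18) = is_even(17)
is_even(17) = is_odd(16)
is_odd(16) = is_even(15)
is_even(15) = is_odd(14)
is_odd(14) = is_even(13)
is_even(13) = is_odd(12)
is_odd(12) = is_even(11)
is_even(11) = is_odd(10)
is_odd(10) = is_even(9)
is_even(9) = is_odd(8)
is_odd(8) = is_even(7)
is_even(7) = is_odd(6)
is_odd(6) = is_even(5)
is_even(5) = is_odd(4)
is_odd(4) = is_even(3)
is_even(3) = is_odd(2)
is_odd(2) = is_even(1)
is_even(1) = is_odd(0)
is_odd(0) = 0  (base case)
Result: 0

0


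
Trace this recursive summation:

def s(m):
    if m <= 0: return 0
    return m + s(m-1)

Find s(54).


s(54)
= 54 + 53 + 52 + 51 + 50 + 49 + 48 + 47 + 46 + 45 + 44 + 43 + 42 + 41 + 40 + 39 + 38 + 37 + 36 + 35 + 34 + 33 + 32 + 31 + 30 + 29 + 28 + 27 + 26 + 25 + 24 + 23 + 22 + 21 + 20 + 19 + 18 + 17 + 16 + 15 + 14 + 13 + 12 + 11 + 10 + 9 + 8 + 7 + 6 + 5 + 4 + 3 + 2 + 1 + s(0)
= 54 + 53 + 52 + 51 + 50 + 49 + 48 + 47 + 46 + 45 + 44 + 43 + 42 + 41 + 40 + 39 + 38 + 37 + 36 + 35 + 34 + 33 + 32 + 31 + 30 + 29 + 28 + 27 + 26 + 25 + 24 + 23 + 22 + 21 + 20 + 19 + 18 + 17 + 16 + 15 + 14 + 13 + 12 + 11 + 10 + 9 + 8 + 7 + 6 + 5 + 4 + 3 + 2 + 1 + 0
= 1485

1485


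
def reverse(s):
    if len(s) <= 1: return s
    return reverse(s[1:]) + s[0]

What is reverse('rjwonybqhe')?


reverse('rjwonybqhe') = reverse('jwonybqhe') + 'r'
reverse('jwonybqhe') = reverse('wonybqhe') + 'j'
reverse('wonybqhe') = reverse('onybqhe') + 'w'
reverse('onybqhe') = reverse('nybqhe') + 'o'
reverse('nybqhe') = reverse('ybqhe') + 'n'
reverse('ybqhe') = reverse('bqhe') + 'y'
reverse('bqhe') = reverse('qhe') + 'b'
reverse('qhe') = reverse('he') + 'q'
reverse('he') = reverse('e') + 'h'
reverse('e') = 'e'  (base case)
Concatenating: 'e' + 'h' + 'q' + 'b' + 'y' + 'n' + 'o' + 'w' + 'j' + 'r' = 'ehqbynowjr'

ehqbynowjr


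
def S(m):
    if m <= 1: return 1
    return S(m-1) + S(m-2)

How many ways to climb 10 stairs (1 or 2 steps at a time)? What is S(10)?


Building up from base cases:
S(0) = 1
S(1) = 1
S(2) = S(1) + S(0) = 1 + 1 = 2
S(3) = S(2) + S(1) = 2 + 1 = 3
S(4) = S(3) + S(2) = 3 + 2 = 5
S(5) = S(4) + S(3) = 5 + 3 = 8
S(6) = S(5) + S(4) = 8 + 5 = 13
S(7) = S(6) + S(5) = 13 + 8 = 21
S(8) = S(7) + S(6) = 21 + 13 = 34
S(9) = S(8) + S(7) = 34 + 21 = 55
S(10) = S(9) + S(8) = 55 + 34 = 89

89


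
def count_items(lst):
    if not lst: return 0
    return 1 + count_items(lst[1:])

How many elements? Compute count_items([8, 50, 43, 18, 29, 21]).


count_items([8, 50, 43, 18, 29, 21]) = 1 + count_items([50, 43, 18, 29, 21])
count_items([50, 43, 18, 29, 21]) = 1 + count_items([43, 18, 29, 21])
count_items([43, 18, 29, 21]) = 1 + count_items([18, 29, 21])
count_items([18, 29, 21]) = 1 + count_items([29, 21])
count_items([29, 21]) = 1 + count_items([21])
count_items([21]) = 1 + count_items([])
count_items([]) = 0  (base case)
Unwinding: 1 + 1 + 1 + 1 + 1 + 1 + 0 = 6

6


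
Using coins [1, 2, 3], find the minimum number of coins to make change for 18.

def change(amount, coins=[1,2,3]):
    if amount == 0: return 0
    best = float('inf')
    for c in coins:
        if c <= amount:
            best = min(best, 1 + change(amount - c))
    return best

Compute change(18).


Building up with DP:
change(0) = 0
change(1) = min(1+change(0)=1+0=1) = 1
change(2) = min(1+change(1)=1+1=2, 1+change(0)=1+0=1) = 1
change(3) = min(1+change(2)=1+1=2, 1+change(1)=1+1=2, 1+change(0)=1+0=1) = 1
change(4) = min(1+change(3)=1+1=2, 1+change(2)=1+1=2, 1+change(1)=1+1=2) = 2
change(5) = min(1+change(4)=1+2=3, 1+change(3)=1+1=2, 1+change(2)=1+1=2) = 2
change(6) = min(1+change(5)=1+2=3, 1+change(4)=1+2=3, 1+change(3)=1+1=2) = 2
change(7) = min(1+change(6)=1+2=3, 1+change(5)=1+2=3, 1+change(4)=1+2=3) = 3
change(8) = min(1+change(7)=1+3=4, 1+change(6)=1+2=3, 1+change(5)=1+2=3) = 3
change(9) = min(1+change(8)=1+3=4, 1+change(7)=1+3=4, 1+change(6)=1+2=3) = 3
change(10) = min(1+change(9)=1+3=4, 1+change(8)=1+3=4, 1+change(7)=1+3=4) = 4
change(11) = min(1+change(10)=1+4=5, 1+change(9)=1+3=4, 1+change(8)=1+3=4) = 4
change(12) = min(1+change(11)=1+4=5, 1+change(10)=1+4=5, 1+change(9)=1+3=4) = 4
change(13) = min(1+change(12)=1+4=5, 1+change(11)=1+4=5, 1+change(10)=1+4=5) = 5
change(14) = min(1+change(13)=1+5=6, 1+change(12)=1+4=5, 1+change(11)=1+4=5) = 5
change(15) = min(1+change(14)=1+5=6, 1+change(13)=1+5=6, 1+change(12)=1+4=5) = 5
change(16) = min(1+change(15)=1+5=6, 1+change(14)=1+5=6, 1+change(13)=1+5=6) = 6
change(17) = min(1+change(16)=1+6=7, 1+change(15)=1+5=6, 1+change(14)=1+5=6) = 6
change(18) = min(1+change(17)=1+6=7, 1+change(16)=1+6=7, 1+change(15)=1+5=6) = 6

6


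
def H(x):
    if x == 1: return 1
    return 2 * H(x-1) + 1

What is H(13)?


H(13) = 2 * H(12) + 1
H(12) = 2 * H(11) + 1
H(11) = 2 * H(10) + 1
H(10) = 2 * H(9) + 1
H(9) = 2 * H(8) + 1
H(8) = 2 * H(7) + 1
H(7) = 2 * H(6) + 1
H(6) = 2 * H(5) + 1
H(5) = 2 * H(4) + 1
H(4) = 2 * H(3) + 1
H(3) = 2 * H(2) + 1
H(2) = 2 * H(1) + 1
H(1) = 1  (base case)
H(2) = 2 * 1 + 1 = 3
H(3) = 2 * 3 + 1 = 7
H(4) = 2 * 7 + 1 = 15
H(5) = 2 * 15 + 1 = 31
H(6) = 2 * 31 + 1 = 63
H(7) = 2 * 63 + 1 = 127
H(8) = 2 * 127 + 1 = 255
H(9) = 2 * 255 + 1 = 511
H(10) = 2 * 511 + 1 = 1023
H(11) = 2 * 1023 + 1 = 2047
H(12) = 2 * 2047 + 1 = 4095
H(13) = 2 * 4095 + 1 = 8191

8191


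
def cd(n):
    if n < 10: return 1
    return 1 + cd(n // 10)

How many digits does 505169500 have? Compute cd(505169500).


cd(505169500) = 1 + cd(50516950)
cd(50516950) = 1 + cd(5051695)
cd(5051695) = 1 + cd(505169)
cd(505169) = 1 + cd(50516)
cd(50516) = 1 + cd(5051)
cd(5051) = 1 + cd(505)
cd(505) = 1 + cd(50)
cd(50) = 1 + cd(5)
cd(5) = 1  (base case: 5 < 10)
Unwinding: 1 + 1 + 1 + 1 + 1 + 1 + 1 + 1 + 1 = 9

9


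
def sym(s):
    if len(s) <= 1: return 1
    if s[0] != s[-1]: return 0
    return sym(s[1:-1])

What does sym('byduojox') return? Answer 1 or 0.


sym('byduojox'): s[0]='b' != s[-1]='x' -> return 0
Result: 0 (not a palindrome)

0


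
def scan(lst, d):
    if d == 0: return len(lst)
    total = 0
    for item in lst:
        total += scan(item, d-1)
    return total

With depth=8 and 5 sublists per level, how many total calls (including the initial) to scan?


At depth 0 (root): 1 call
At depth 1: each of 1 parents calls scan on 5 children = 5 calls
At depth 2: each of 5 parents calls scan on 5 children = 25 calls
At depth 3: each of 25 parents calls scan on 5 children = 125 calls
At depth 4: each of 125 parents calls scan on 5 children = 625 calls
At depth 5: each of 625 parents calls scan on 5 children = 3125 calls
At depth 6: each of 3125 parents calls scan on 5 children = 15625 calls
At depth 7: each of 15625 parents calls scan on 5 children = 78125 calls
At depth 8: each of 78125 parents calls scan on 5 children = 390625 calls
Total: 1 + 5 + 25 + 125 + 625 + 3125 + 15625 + 78125 + 390625 = 488281

488281


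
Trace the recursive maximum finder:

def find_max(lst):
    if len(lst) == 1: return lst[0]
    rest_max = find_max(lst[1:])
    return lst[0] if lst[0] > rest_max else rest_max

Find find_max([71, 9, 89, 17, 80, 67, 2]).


find_max([71, 9, 89, 17, 80, 67, 2]): compare 71 with find_max([9, 89, 17, 80, 67, 2])
find_max([9, 89, 17, 80, 67, 2]): compare 9 with find_max([89, 17, 80, 67, 2])
find_max([89, 17, 80, 67, 2]): compare 89 with find_max([17, 80, 67, 2])
find_max([17, 80, 67, 2]): compare 17 with find_max([80, 67, 2])
find_max([80, 67, 2]): compare 80 with find_max([67, 2])
find_max([67, 2]): compare 67 with find_max([2])
find_max([2]) = 2  (base case)
Compare 67 with 2 -> 67
Compare 80 with 67 -> 80
Compare 17 with 80 -> 80
Compare 89 with 80 -> 89
Compare 9 with 89 -> 89
Compare 71 with 89 -> 89

89


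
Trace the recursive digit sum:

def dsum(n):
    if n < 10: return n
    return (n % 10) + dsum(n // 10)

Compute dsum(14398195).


dsum(14398195) = 5 + dsum(1439819)
dsum(1439819) = 9 + dsum(143981)
dsum(143981) = 1 + dsum(14398)
dsum(14398) = 8 + dsum(1439)
dsum(1439) = 9 + dsum(143)
dsum(143) = 3 + dsum(14)
dsum(14) = 4 + dsum(1)
dsum(1) = 1  (base case)
Total: 5 + 9 + 1 + 8 + 9 + 3 + 4 + 1 = 40

40


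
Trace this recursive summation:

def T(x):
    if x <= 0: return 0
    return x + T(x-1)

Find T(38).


T(38)
= 38 + 37 + 36 + 35 + 34 + 33 + 32 + 31 + 30 + 29 + 28 + 27 + 26 + 25 + 24 + 23 + 22 + 21 + 20 + 19 + 18 + 17 + 16 + 15 + 14 + 13 + 12 + 11 + 10 + 9 + 8 + 7 + 6 + 5 + 4 + 3 + 2 + 1 + T(0)
= 38 + 37 + 36 + 35 + 34 + 33 + 32 + 31 + 30 + 29 + 28 + 27 + 26 + 25 + 24 + 23 + 22 + 21 + 20 + 19 + 18 + 17 + 16 + 15 + 14 + 13 + 12 + 11 + 10 + 9 + 8 + 7 + 6 + 5 + 4 + 3 + 2 + 1 + 0
= 741

741


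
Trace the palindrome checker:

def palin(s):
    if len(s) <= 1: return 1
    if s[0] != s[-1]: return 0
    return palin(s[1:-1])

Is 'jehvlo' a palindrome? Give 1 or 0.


palin('jehvlo'): s[0]='j' != s[-1]='o' -> return 0
Result: 0 (not a palindrome)

0


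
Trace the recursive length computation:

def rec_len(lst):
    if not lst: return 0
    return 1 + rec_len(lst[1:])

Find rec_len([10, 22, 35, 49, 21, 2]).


rec_len([10, 22, 35, 49, 21, 2]) = 1 + rec_len([22, 35, 49, 21, 2])
rec_len([22, 35, 49, 21, 2]) = 1 + rec_len([35, 49, 21, 2])
rec_len([35, 49, 21, 2]) = 1 + rec_len([49, 21, 2])
rec_len([49, 21, 2]) = 1 + rec_len([21, 2])
rec_len([21, 2]) = 1 + rec_len([2])
rec_len([2]) = 1 + rec_len([])
rec_len([]) = 0  (base case)
Unwinding: 1 + 1 + 1 + 1 + 1 + 1 + 0 = 6

6


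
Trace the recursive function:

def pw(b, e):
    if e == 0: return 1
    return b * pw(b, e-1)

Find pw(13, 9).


pw(13, 9)
= 13 * pw(13, 8)
= 13 * 13 * pw(13, 7)
= 13 * 13 * 13 * pw(13, 6)
= 13 * 13 * 13 * 13 * pw(13, 5)
= 13 * 13 * 13 * 13 * 13 * pw(13, 4)
= 13 * 13 * 13 * 13 * 13 * 13 * pw(13, 3)
= 13 * 13 * 13 * 13 * 13 * 13 * 13 * pw(13, 2)
= 13 * 13 * 13 * 13 * 13 * 13 * 13 * 13 * pw(13, 1)
= 13 * 13 * 13 * 13 * 13 * 13 * 13 * 13 * 13 * pw(13, 0)
= 13 * 13 * 13 * 13 * 13 * 13 * 13 * 13 * 13 * 1
= 10604499373

10604499373


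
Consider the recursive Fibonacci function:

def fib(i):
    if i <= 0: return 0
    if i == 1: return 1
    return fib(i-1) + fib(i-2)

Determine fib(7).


Computing fib(7) bottom-up:
fib(0) = 0
fib(1) = 1
fib(2) = fib(1) + fib(0) = 1 + 0 = 1
fib(3) = fib(2) + fib(1) = 1 + 1 = 2
fib(4) = fib(3) + fib(2) = 2 + 1 = 3
fib(5) = fib(4) + fib(3) = 3 + 2 = 5
fib(6) = fib(5) + fib(4) = 5 + 3 = 8
fib(7) = fib(6) + fib(5) = 8 + 5 = 13

13


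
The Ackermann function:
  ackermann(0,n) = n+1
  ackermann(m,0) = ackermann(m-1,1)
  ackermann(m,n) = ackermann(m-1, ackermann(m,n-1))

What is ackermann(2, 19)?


ackermann(2, 19) = ackermann(1, ackermann(2, 18))
  ackermann(2, 18) = ackermann(1, ackermann(2, 17))
    ackermann(2, 17) = ackermann(1, ackermann(2, 16))
      ackermann(2, 16) = ackermann(1, ackermann(2, 15))
        ackermann(2, 15) = ackermann(1, ackermann(2, 14))
          ackermann(2, 14) = ackermann(1, ackermann(2, 13))
          ackermann(2, 13) = ackermann(1, ackermann(2, 12))
          ackermann(2, 12) = ackermann(1, ackermann(2, 11))
          ackermann(2, 11) = ackermann(1, ackermann(2, 10))
          ackermann(2, 10) = ackermann(1, ackermann(2, 9))
          ackermann(2, 9) = ackermann(1, ackermann(2, 8))
          ackermann(2, 8) = ackermann(1, ackermann(2, 7))
          ackermann(2, 7) = ackermann(1, ackermann(2, 6))
          ackermann(2, 6) = ackermann(1, ackermann(2, 5))
          ackermann(2, 5) = ackermann(1, ackermann(2, 4))
          ackermann(2, 4) = ackermann(1, ackermann(2, 3))
          ackermann(2, 3) = ackermann(1, ackermann(2, 2))
          ackermann(2, 2) = ackermann(1, ackermann(2, 1))
          ackermann(2, 1) = ackermann(1, ackermann(2, 0))
          ackermann(2, 0) = ackermann(1, 1)
          ackermann(1, 1) = ackermann(0, ackermann(1, 0))
          ackermann(1, 0) = ackermann(0, 1)
          ackermann(0, 1) = 2
            = ackermann(0, 2)
          ackermann(0, 2) = 3
... (trace truncated)
Result: ackermann(2, 19) = 41

41
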